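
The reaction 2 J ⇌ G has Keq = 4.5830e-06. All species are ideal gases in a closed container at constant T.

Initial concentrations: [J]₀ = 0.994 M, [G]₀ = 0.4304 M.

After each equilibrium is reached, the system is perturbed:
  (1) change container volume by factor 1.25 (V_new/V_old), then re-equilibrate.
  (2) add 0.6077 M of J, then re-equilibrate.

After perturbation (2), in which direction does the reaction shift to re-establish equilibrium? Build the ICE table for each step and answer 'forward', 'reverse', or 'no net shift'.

Direction: forward

Q₀ = 0.4356 vs Keq = 4.5830e-06 ⇒ Q>K, reverse
Step 1:
                    J           G
  Initial       0.994      0.4304
  Change       0.8608     -0.4304
  Equil         1.855  1.5766e-05
  solve Keq expr → x = -0.4304; check Q = 4.5830e-06
Then change container volume by factor 1.25 (V_new/V_old).
Step 2:
                    J           G
  Initial       1.484  1.2613e-05
  Change   5.0451e-06 -2.5225e-06
  Equil         1.484  1.0090e-05
  solve Keq expr → x = -2.5225e-06; check Q = 4.5830e-06
Then add 0.6077 M of J.
Step 3:
                    J           G
  Initial       2.092  1.0090e-05
  Change  -1.9915e-05  9.9573e-06
  Equil         2.091  2.0048e-05
  solve Keq expr → x = 9.9573e-06; check Q = 4.5830e-06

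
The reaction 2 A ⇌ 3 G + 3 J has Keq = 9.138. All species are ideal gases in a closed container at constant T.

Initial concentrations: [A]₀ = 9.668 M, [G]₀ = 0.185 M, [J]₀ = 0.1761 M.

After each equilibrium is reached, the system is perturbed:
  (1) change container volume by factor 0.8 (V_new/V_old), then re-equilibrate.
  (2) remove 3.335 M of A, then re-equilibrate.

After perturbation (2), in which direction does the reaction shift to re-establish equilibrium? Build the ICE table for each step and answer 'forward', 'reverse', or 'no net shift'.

Q₀ = 3.6993e-07 vs Keq = 9.138 ⇒ Q<K, forward
Step 1:
                   A          G          J
  I            9.668      0.185     0.1761
  C           -1.797      2.696      2.696
  E            7.871      2.881      2.872
  solve Keq expr → x = 0.8985; check Q = 9.138
Then change container volume by factor 0.8 (V_new/V_old).
Step 2:
                   A          G          J
  I            9.839      3.601       3.59
  C           0.3098    -0.4648    -0.4648
  E            10.15      3.136      3.125
  solve Keq expr → x = -0.1549; check Q = 9.138
Then remove 3.335 M of A.
Step 3:
                   A          G          J
  I            6.813      3.136      3.125
  C           0.2385    -0.3577    -0.3577
  E            7.052      2.778      2.767
  solve Keq expr → x = -0.1192; check Q = 9.138

Direction: reverse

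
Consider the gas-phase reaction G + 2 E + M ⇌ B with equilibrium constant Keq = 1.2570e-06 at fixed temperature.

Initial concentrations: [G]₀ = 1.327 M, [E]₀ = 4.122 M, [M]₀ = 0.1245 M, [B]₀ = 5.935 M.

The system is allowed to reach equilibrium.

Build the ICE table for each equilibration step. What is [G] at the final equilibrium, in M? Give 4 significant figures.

[G]_eq = 7.248 M

Q₀ = 2.114 vs Keq = 1.2570e-06 ⇒ Q>K, reverse
Step 1:
                   G          E          M          B
  Initial      1.327      4.122     0.1245      5.935
  Change       5.921      11.84      5.921     -5.921
  Equil        7.248      15.96      6.045    0.01404
  solve Keq expr → x = -5.921; check Q = 1.2570e-06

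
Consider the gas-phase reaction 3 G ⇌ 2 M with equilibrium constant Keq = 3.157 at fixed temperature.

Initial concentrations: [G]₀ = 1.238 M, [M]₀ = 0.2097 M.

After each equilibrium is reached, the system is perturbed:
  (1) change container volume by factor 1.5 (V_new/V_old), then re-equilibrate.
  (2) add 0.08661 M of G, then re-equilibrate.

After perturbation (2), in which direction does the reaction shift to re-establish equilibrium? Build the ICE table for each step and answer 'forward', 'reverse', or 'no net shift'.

Direction: forward

Q₀ = 0.02318 vs Keq = 3.157 ⇒ Q<K, forward
Step 1:
                   G          M
  Initial      1.238     0.2097
  Change     -0.7095      0.473
  Equil       0.5285     0.6827
  solve Keq expr → x = 0.2365; check Q = 3.157
Then change container volume by factor 1.5 (V_new/V_old).
Step 2:
                   G          M
  Initial     0.3523     0.4551
  Change     0.03649   -0.02432
  Equil       0.3888     0.4308
  solve Keq expr → x = -0.01216; check Q = 3.157
Then add 0.08661 M of G.
Step 3:
                   G          M
  Initial     0.4754     0.4308
  Change    -0.06209    0.04139
  Equil       0.4134     0.4722
  solve Keq expr → x = 0.0207; check Q = 3.157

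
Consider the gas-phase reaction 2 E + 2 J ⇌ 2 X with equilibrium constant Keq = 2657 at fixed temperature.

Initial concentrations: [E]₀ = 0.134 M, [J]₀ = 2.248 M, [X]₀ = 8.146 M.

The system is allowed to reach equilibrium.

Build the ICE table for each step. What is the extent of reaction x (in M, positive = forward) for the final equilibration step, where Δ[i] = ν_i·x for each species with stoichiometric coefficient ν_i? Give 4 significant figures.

Q₀ = 731.3 vs Keq = 2657 ⇒ Q<K, forward
Step 1:
                    E           J           X
  init          0.134       2.248       8.146
  Δ          -0.06119    -0.06119     0.06119
  eq          0.07281       2.187       8.207
  solve Keq expr → x = 0.0306; check Q = 2657

x = 0.0306 M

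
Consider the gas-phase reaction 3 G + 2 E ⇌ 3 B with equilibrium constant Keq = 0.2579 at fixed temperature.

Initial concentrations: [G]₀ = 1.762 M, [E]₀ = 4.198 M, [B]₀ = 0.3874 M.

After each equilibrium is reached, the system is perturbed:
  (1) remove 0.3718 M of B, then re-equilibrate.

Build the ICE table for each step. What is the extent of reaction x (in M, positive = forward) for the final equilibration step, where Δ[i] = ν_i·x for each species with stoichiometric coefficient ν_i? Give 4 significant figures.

x = 0.04716 M

Q₀ = 6.0308e-04 vs Keq = 0.2579 ⇒ Q<K, forward
Step 1:
                  G         E         B
  init        1.762     4.198    0.3874
  Δ         -0.9004   -0.6002    0.9004
  eq         0.8616     3.598     1.288
  solve Keq expr → x = 0.3001; check Q = 0.2579
Then remove 0.3718 M of B.
Step 2:
                  G         E         B
  init       0.8616     3.598     0.916
  Δ         -0.1415  -0.09431    0.1415
  eq         0.7202     3.503     1.057
  solve Keq expr → x = 0.04716; check Q = 0.2579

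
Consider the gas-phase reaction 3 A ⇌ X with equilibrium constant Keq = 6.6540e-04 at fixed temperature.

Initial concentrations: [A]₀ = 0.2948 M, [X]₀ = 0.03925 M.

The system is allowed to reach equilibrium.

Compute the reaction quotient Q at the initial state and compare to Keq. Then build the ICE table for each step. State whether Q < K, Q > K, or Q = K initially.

Q₀ = 1.532; Q > K (proceeds reverse)

Q₀ = 1.532 vs Keq = 6.6540e-04 ⇒ Q>K, reverse
Step 1:
                   A          X
  I           0.2948    0.03925
  C           0.1176    -0.0392
  E           0.4124 4.6673e-05
  solve Keq expr → x = -0.0392; check Q = 6.6540e-04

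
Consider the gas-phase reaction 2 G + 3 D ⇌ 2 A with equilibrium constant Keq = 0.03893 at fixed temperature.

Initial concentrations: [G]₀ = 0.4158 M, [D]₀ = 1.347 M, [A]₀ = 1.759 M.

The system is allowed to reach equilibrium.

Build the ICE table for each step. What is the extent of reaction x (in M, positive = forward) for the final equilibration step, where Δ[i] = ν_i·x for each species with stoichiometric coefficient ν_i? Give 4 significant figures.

Q₀ = 7.323 vs Keq = 0.03893 ⇒ Q>K, reverse
Step 1:
                    G           D           A
  I            0.4158       1.347       1.759
  C            0.7939       1.191     -0.7939
  E              1.21       2.538      0.9651
  solve Keq expr → x = -0.397; check Q = 0.03893

x = -0.397 M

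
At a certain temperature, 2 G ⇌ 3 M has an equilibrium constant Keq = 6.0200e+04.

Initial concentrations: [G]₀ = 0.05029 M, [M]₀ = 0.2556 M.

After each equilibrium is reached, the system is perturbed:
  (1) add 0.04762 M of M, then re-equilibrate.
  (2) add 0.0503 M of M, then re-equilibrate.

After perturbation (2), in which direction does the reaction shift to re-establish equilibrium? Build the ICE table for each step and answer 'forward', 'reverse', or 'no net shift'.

Direction: reverse

Q₀ = 6.603 vs Keq = 6.0200e+04 ⇒ Q<K, forward
Step 1:
                    G           M
  I           0.05029      0.2556
  C          -0.04952     0.07428
  E        7.7220e-04      0.3299
  solve Keq expr → x = 0.02476; check Q = 6.0200e+04
Then add 0.04762 M of M.
Step 2:
                    G           M
  I        7.7220e-04      0.3775
  C        1.7214e-04 -2.5820e-04
  E        9.4433e-04      0.3772
  solve Keq expr → x = -8.6068e-05; check Q = 6.0200e+04
Then add 0.0503 M of M.
Step 3:
                    G           M
  I        9.4433e-04      0.4275
  C        1.9387e-04 -2.9081e-04
  E          0.001138      0.4272
  solve Keq expr → x = -9.6936e-05; check Q = 6.0200e+04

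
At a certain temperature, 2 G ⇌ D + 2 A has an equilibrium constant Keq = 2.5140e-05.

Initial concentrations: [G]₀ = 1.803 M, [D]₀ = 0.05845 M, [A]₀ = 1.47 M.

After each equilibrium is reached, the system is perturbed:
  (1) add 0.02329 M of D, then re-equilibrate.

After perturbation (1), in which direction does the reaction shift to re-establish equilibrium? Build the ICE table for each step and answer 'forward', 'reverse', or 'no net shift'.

Q₀ = 0.03885 vs Keq = 2.5140e-05 ⇒ Q>K, reverse
Step 1:
                   G          D          A
  Initial      1.803    0.05845       1.47
  Change      0.1168    -0.0584    -0.1168
  Equil         1.92 5.0600e-05      1.353
  solve Keq expr → x = -0.0584; check Q = 2.5140e-05
Then add 0.02329 M of D.
Step 2:
                   G          D          A
  Initial       1.92    0.02334      1.353
  Change     0.04657   -0.02328   -0.04657
  Equil        1.966 5.6936e-05      1.307
  solve Keq expr → x = -0.02328; check Q = 2.5140e-05

Direction: reverse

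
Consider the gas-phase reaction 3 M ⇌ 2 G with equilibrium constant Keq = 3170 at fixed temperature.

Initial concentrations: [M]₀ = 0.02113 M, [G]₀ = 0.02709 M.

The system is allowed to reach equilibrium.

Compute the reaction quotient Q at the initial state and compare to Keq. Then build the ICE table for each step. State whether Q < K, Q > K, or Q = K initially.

Q₀ = 77.79; Q < K (proceeds forward)

Q₀ = 77.79 vs Keq = 3170 ⇒ Q<K, forward
Step 1:
                   M          G
  I          0.02113    0.02709
  C         -0.01368    0.00912
  E         0.007451    0.03621
  solve Keq expr → x = 0.00456; check Q = 3170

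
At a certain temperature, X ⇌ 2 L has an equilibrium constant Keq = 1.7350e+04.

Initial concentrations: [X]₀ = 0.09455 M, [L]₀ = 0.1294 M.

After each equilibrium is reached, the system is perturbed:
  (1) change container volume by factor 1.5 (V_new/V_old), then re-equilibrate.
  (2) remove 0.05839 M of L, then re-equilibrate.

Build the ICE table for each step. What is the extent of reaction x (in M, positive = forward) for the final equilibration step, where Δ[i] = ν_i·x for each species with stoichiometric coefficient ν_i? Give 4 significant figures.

x = 1.2326e-06 M

Q₀ = 0.1771 vs Keq = 1.7350e+04 ⇒ Q<K, forward
Step 1:
                    X           L
  Initial     0.09455      0.1294
  Change     -0.09454      0.1891
  Equil    5.8464e-06      0.3185
  solve Keq expr → x = 0.09454; check Q = 1.7350e+04
Then change container volume by factor 1.5 (V_new/V_old).
Step 2:
                    X           L
  Initial  3.8976e-06      0.2123
  Change  -1.2991e-06  2.5983e-06
  Equil    2.5985e-06      0.2123
  solve Keq expr → x = 1.2991e-06; check Q = 1.7350e+04
Then remove 0.05839 M of L.
Step 3:
                    X           L
  Initial  2.5985e-06      0.1539
  Change  -1.2326e-06  2.4652e-06
  Equil    1.3659e-06      0.1539
  solve Keq expr → x = 1.2326e-06; check Q = 1.7350e+04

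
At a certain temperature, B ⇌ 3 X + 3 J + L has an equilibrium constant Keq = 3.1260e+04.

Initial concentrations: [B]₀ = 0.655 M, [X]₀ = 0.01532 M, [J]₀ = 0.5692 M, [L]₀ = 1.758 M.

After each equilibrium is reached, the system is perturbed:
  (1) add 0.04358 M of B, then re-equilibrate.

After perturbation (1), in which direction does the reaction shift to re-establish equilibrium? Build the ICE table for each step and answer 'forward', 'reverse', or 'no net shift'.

Q₀ = 1.7797e-06 vs Keq = 3.1260e+04 ⇒ Q<K, forward
Step 1:
                  B         X         J         L
  Initial     0.655   0.01532    0.5692     1.758
  Change     -0.646     1.938     1.938     0.646
  Equil    0.009031     1.953     2.507     2.404
  solve Keq expr → x = 0.646; check Q = 3.1260e+04
Then add 0.04358 M of B.
Step 2:
                  B         X         J         L
  Initial   0.05261     1.953     2.507     2.404
  Change   -0.03998    0.1199    0.1199   0.03998
  Equil     0.01263     2.073     2.627     2.444
  solve Keq expr → x = 0.03998; check Q = 3.1260e+04

Direction: forward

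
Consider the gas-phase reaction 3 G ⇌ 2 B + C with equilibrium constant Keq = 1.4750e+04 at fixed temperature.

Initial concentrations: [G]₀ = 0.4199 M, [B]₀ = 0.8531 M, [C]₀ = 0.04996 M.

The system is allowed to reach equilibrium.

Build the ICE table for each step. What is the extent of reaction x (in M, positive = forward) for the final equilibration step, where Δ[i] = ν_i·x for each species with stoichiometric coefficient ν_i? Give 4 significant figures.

Q₀ = 0.4911 vs Keq = 1.4750e+04 ⇒ Q<K, forward
Step 1:
                   G          B          C
  init        0.4199     0.8531    0.04996
  Δ           -0.395     0.2634     0.1317
  eq         0.02485      1.116     0.1816
  solve Keq expr → x = 0.1317; check Q = 1.4750e+04

x = 0.1317 M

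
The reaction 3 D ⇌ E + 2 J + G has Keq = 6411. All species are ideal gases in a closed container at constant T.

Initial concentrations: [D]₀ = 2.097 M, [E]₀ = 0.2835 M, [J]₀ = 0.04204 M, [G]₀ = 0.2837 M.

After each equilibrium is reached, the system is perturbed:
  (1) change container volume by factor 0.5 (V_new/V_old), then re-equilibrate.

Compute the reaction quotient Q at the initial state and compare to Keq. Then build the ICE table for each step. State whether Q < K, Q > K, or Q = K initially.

Q₀ = 1.5415e-05; Q < K (proceeds forward)

Q₀ = 1.5415e-05 vs Keq = 6411 ⇒ Q<K, forward
Step 1:
                  D         E         J         G
  init        2.097    0.2835   0.04204    0.2837
  Δ          -2.032    0.6772     1.354    0.6772
  eq        0.06548    0.9607     1.396    0.9609
  solve Keq expr → x = 0.6772; check Q = 6411
Then change container volume by factor 0.5 (V_new/V_old).
Step 2:
                  D         E         J         G
  init        0.131     1.921     2.793     1.922
  Δ         0.03256  -0.01085  -0.02171  -0.01085
  eq         0.1635      1.91     2.771     1.911
  solve Keq expr → x = -0.01085; check Q = 6411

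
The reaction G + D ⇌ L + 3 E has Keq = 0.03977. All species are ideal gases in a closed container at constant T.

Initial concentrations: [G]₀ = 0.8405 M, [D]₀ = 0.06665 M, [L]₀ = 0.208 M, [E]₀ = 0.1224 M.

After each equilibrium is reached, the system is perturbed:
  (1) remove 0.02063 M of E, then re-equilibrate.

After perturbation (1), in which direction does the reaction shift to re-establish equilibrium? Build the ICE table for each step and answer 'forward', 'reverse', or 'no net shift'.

Q₀ = 0.006809 vs Keq = 0.03977 ⇒ Q<K, forward
Step 1:
                  G         D         L         E
  Initial    0.8405   0.06665     0.208    0.1224
  Change   -0.02125  -0.02125   0.02125   0.06376
  Equil      0.8192    0.0454    0.2293    0.1862
  solve Keq expr → x = 0.02125; check Q = 0.03977
Then remove 0.02063 M of E.
Step 2:
                  G         D         L         E
  Initial    0.8192    0.0454    0.2293    0.1655
  Change  -0.004348 -0.004348  0.004348   0.01304
  Equil      0.8149   0.04105    0.2336    0.1786
  solve Keq expr → x = 0.004348; check Q = 0.03977

Direction: forward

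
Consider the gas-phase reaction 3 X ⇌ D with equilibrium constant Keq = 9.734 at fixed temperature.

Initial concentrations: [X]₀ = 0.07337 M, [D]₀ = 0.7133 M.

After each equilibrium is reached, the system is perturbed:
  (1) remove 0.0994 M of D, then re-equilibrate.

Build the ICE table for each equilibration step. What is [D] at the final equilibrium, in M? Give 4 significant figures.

[D]_eq = 0.5134 M

Q₀ = 1806 vs Keq = 9.734 ⇒ Q>K, reverse
Step 1:
                  X         D
  I         0.07337    0.7133
  C          0.3229   -0.1076
  E          0.3963    0.6057
  solve Keq expr → x = -0.1076; check Q = 9.734
Then remove 0.0994 M of D.
Step 2:
                  X         D
  I          0.3963    0.5063
  C        -0.02125  0.007084
  E           0.375    0.5134
  solve Keq expr → x = 0.007084; check Q = 9.734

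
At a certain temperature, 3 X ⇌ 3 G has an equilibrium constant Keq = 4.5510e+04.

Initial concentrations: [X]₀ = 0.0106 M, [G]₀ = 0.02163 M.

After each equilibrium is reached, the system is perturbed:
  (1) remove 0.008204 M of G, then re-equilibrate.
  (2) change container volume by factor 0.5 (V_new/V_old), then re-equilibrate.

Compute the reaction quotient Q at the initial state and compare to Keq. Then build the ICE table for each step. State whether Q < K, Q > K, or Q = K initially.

Q₀ = 8.497; Q < K (proceeds forward)

Q₀ = 8.497 vs Keq = 4.5510e+04 ⇒ Q<K, forward
Step 1:
                    X           G
  I            0.0106     0.02163
  C         -0.009722    0.009722
  E        8.7813e-04     0.03135
  solve Keq expr → x = 0.003241; check Q = 4.5510e+04
Then remove 0.008204 M of G.
Step 2:
                    X           G
  I        8.7813e-04     0.02315
  C       -2.2353e-04  2.2353e-04
  E        6.5461e-04     0.02337
  solve Keq expr → x = 7.4508e-05; check Q = 4.5510e+04
Then change container volume by factor 0.5 (V_new/V_old).
Step 3:
                    X           G
  I          0.001309     0.04674
  C                 0           0
  E          0.001309     0.04674
  solve Keq expr → x = 0; check Q = 4.5510e+04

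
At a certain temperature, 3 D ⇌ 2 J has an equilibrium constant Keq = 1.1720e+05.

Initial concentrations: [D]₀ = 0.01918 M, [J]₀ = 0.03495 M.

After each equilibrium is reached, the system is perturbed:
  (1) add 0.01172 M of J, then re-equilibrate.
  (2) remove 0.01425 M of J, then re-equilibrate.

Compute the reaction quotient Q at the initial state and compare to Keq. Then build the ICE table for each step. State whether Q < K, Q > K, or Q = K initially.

Q₀ = 173.1 vs Keq = 1.1720e+05 ⇒ Q<K, forward
Step 1:
                    D           J
  Initial     0.01918     0.03495
  Change     -0.01656     0.01104
  Equil      0.002623     0.04599
  solve Keq expr → x = 0.005519; check Q = 1.1720e+05
Then add 0.01172 M of J.
Step 2:
                    D           J
  Initial    0.002623     0.05771
  Change   4.1873e-04 -2.7915e-04
  Equil      0.003042     0.05743
  solve Keq expr → x = -1.3958e-04; check Q = 1.1720e+05
Then remove 0.01425 M of J.
Step 3:
                    D           J
  Initial    0.003042     0.04318
  Change  -5.1339e-04  3.4226e-04
  Equil      0.002528     0.04352
  solve Keq expr → x = 1.7113e-04; check Q = 1.1720e+05

Q₀ = 173.1; Q < K (proceeds forward)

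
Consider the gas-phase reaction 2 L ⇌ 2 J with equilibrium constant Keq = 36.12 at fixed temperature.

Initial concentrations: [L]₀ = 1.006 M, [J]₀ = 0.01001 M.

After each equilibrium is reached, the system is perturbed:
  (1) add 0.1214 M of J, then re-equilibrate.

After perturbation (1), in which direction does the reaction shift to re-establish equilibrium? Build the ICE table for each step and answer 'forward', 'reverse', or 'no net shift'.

Direction: reverse

Q₀ = 9.9008e-05 vs Keq = 36.12 ⇒ Q<K, forward
Step 1:
                  L         J
  Initial     1.006   0.01001
  Change    -0.8611    0.8611
  Equil      0.1449    0.8711
  solve Keq expr → x = 0.4305; check Q = 36.12
Then add 0.1214 M of J.
Step 2:
                  L         J
  Initial    0.1449    0.9925
  Change    0.01732  -0.01732
  Equil      0.1623    0.9752
  solve Keq expr → x = -0.008659; check Q = 36.12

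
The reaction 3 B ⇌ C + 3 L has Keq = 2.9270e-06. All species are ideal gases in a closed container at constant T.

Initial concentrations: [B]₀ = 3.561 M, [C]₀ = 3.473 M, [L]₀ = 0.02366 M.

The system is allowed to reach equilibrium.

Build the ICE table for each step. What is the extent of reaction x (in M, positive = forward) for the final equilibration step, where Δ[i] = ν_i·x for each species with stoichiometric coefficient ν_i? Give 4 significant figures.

Q₀ = 1.0187e-06 vs Keq = 2.9270e-06 ⇒ Q<K, forward
Step 1:
                  B         C         L
  I           3.561     3.473   0.02366
  C       -0.009873  0.003291  0.009873
  E           3.551     3.476   0.03353
  solve Keq expr → x = 0.003291; check Q = 2.9270e-06

x = 0.003291 M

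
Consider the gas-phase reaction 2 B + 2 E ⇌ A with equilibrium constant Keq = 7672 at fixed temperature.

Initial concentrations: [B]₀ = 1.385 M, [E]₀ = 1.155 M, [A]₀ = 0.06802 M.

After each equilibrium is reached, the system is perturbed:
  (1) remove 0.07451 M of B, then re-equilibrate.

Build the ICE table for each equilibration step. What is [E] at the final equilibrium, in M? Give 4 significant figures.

[E]_eq = 0.04496 M

Q₀ = 0.02658 vs Keq = 7672 ⇒ Q<K, forward
Step 1:
                   B          E          A
  I            1.385      1.155    0.06802
  C           -1.121     -1.121     0.5604
  E           0.2642    0.03425     0.6284
  solve Keq expr → x = 0.5604; check Q = 7672
Then remove 0.07451 M of B.
Step 2:
                   B          E          A
  I           0.1897    0.03425     0.6284
  C          0.01071    0.01071  -0.005354
  E           0.2004    0.04496      0.623
  solve Keq expr → x = -0.005354; check Q = 7672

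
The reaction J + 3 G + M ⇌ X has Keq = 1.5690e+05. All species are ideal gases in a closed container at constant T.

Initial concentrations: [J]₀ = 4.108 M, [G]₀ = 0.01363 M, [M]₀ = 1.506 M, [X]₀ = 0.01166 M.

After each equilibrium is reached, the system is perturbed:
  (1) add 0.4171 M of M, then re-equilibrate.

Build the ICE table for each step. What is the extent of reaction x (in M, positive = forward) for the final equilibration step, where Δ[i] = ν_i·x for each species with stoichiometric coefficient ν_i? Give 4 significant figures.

x = 6.4619e-05 M

Q₀ = 744.3 vs Keq = 1.5690e+05 ⇒ Q<K, forward
Step 1:
                  J         G         M         X
  Initial     4.108   0.01363     1.506   0.01166
  Change  -0.003705  -0.01112 -0.003705  0.003705
  Equil       4.104  0.002514     1.502   0.01537
  solve Keq expr → x = 0.003705; check Q = 1.5690e+05
Then add 0.4171 M of M.
Step 2:
                  J         G         M         X
  Initial     4.104  0.002514     1.919   0.01537
  Change  -6.4619e-05 -1.9386e-04 -6.4619e-05 6.4619e-05
  Equil       4.104   0.00232     1.919   0.01543
  solve Keq expr → x = 6.4619e-05; check Q = 1.5690e+05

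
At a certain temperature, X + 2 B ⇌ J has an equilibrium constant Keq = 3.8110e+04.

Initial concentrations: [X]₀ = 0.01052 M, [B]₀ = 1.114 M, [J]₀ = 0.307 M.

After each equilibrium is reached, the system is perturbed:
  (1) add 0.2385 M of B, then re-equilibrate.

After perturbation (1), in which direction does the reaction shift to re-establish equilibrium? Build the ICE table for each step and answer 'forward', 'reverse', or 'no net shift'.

Direction: forward

Q₀ = 23.52 vs Keq = 3.8110e+04 ⇒ Q<K, forward
Step 1:
                    X           B           J
  Initial     0.01052       1.114       0.307
  Change     -0.01051    -0.02103     0.01051
  Equil    6.9743e-06       1.093      0.3175
  solve Keq expr → x = 0.01051; check Q = 3.8110e+04
Then add 0.2385 M of B.
Step 2:
                    X           B           J
  Initial  6.9743e-06       1.331      0.3175
  Change  -2.2747e-06 -4.5494e-06  2.2747e-06
  Equil    4.6996e-06       1.331      0.3175
  solve Keq expr → x = 2.2747e-06; check Q = 3.8110e+04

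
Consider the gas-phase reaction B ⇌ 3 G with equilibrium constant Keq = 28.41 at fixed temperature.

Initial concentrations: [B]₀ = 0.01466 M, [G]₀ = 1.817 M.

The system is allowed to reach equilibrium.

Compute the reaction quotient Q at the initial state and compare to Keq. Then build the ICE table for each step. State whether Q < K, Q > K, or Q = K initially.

Q₀ = 409.2; Q > K (proceeds reverse)

Q₀ = 409.2 vs Keq = 28.41 ⇒ Q>K, reverse
Step 1:
                   B          G
  I          0.01466      1.817
  C           0.1048    -0.3143
  E           0.1194      1.503
  solve Keq expr → x = -0.1048; check Q = 28.41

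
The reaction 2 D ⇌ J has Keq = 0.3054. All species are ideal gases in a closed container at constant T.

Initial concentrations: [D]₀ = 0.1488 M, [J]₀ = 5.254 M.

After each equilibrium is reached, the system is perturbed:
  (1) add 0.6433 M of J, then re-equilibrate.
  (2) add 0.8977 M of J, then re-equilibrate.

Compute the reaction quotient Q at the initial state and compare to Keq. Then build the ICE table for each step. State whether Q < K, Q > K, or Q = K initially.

Q₀ = 237.3 vs Keq = 0.3054 ⇒ Q>K, reverse
Step 1:
                    D           J
  Initial      0.1488       5.254
  Change        3.289      -1.645
  Equil         3.438       3.609
  solve Keq expr → x = -1.645; check Q = 0.3054
Then add 0.6433 M of J.
Step 2:
                    D           J
  Initial       3.438       4.253
  Change       0.2406     -0.1203
  Equil         3.678       4.132
  solve Keq expr → x = -0.1203; check Q = 0.3054
Then add 0.8977 M of J.
Step 3:
                    D           J
  Initial       3.678        5.03
  Change       0.3157     -0.1579
  Equil         3.994       4.872
  solve Keq expr → x = -0.1579; check Q = 0.3054

Q₀ = 237.3; Q > K (proceeds reverse)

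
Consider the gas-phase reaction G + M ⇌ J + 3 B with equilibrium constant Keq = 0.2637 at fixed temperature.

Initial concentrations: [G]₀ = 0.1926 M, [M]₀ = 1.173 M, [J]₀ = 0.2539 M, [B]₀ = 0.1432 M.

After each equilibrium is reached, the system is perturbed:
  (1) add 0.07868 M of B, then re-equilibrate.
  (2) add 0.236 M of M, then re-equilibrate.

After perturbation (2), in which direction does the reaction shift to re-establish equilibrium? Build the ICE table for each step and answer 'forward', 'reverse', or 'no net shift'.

Direction: forward

Q₀ = 0.0033 vs Keq = 0.2637 ⇒ Q<K, forward
Step 1:
                    G           M           J           B
  Initial      0.1926       1.173      0.2539      0.1432
  Change     -0.09536    -0.09536     0.09536      0.2861
  Equil       0.09724       1.078      0.3493      0.4293
  solve Keq expr → x = 0.09536; check Q = 0.2637
Then add 0.07868 M of B.
Step 2:
                    G           M           J           B
  Initial     0.09724       1.078      0.3493       0.508
  Change      0.01579     0.01579    -0.01579    -0.04736
  Equil         0.113       1.093      0.3335      0.4606
  solve Keq expr → x = -0.01579; check Q = 0.2637
Then add 0.236 M of M.
Step 3:
                    G           M           J           B
  Initial       0.113       1.329      0.3335      0.4606
  Change    -0.006111   -0.006111    0.006111     0.01833
  Equil        0.1069       1.323      0.3396      0.4789
  solve Keq expr → x = 0.006111; check Q = 0.2637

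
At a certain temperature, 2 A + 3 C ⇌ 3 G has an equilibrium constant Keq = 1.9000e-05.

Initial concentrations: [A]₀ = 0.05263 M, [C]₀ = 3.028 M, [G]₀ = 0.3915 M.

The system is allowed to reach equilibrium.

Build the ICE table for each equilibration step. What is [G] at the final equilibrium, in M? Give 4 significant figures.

Q₀ = 0.7803 vs Keq = 1.9000e-05 ⇒ Q>K, reverse
Step 1:
                    A           C           G
  Initial     0.05263       3.028      0.3915
  Change       0.2348      0.3522     -0.3522
  Equil        0.2874        3.38     0.03929
  solve Keq expr → x = -0.1174; check Q = 1.9000e-05

[G]_eq = 0.03929 M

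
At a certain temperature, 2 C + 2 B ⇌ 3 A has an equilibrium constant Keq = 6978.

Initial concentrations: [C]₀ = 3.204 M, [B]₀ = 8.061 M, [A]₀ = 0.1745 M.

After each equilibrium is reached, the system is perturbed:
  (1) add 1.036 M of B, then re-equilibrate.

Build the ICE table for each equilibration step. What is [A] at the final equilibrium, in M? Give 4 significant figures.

Q₀ = 7.9657e-06 vs Keq = 6978 ⇒ Q<K, forward
Step 1:
                    C           B           A
  init          3.204       8.061      0.1745
  Δ            -3.177      -3.177       4.766
  eq          0.02691       4.884        4.94
  solve Keq expr → x = 1.589; check Q = 6978
Then add 1.036 M of B.
Step 2:
                    C           B           A
  init        0.02691        5.92        4.94
  Δ         -0.004646   -0.004646    0.006968
  eq          0.02227       5.915       4.947
  solve Keq expr → x = 0.002323; check Q = 6978

[A]_eq = 4.947 M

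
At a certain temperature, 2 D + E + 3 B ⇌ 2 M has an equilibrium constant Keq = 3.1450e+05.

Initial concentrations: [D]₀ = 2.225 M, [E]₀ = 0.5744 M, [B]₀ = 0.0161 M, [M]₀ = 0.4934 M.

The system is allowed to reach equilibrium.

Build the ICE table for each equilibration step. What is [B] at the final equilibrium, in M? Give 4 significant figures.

[B]_eq = 0.006561 M

Q₀ = 2.0514e+04 vs Keq = 3.1450e+05 ⇒ Q<K, forward
Step 1:
                    D           E           B           M
  init          2.225      0.5744      0.0161      0.4934
  Δ         -0.006359    -0.00318   -0.009539    0.006359
  eq            2.219      0.5712    0.006561      0.4998
  solve Keq expr → x = 0.00318; check Q = 3.1450e+05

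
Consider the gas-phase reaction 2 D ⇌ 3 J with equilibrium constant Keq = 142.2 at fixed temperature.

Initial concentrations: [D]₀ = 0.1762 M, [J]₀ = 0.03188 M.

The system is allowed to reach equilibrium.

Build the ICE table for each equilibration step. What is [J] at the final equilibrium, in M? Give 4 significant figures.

[J]_eq = 0.2778 M

Q₀ = 0.001044 vs Keq = 142.2 ⇒ Q<K, forward
Step 1:
                    D           J
  I            0.1762     0.03188
  C           -0.1639      0.2459
  E           0.01228      0.2778
  solve Keq expr → x = 0.08196; check Q = 142.2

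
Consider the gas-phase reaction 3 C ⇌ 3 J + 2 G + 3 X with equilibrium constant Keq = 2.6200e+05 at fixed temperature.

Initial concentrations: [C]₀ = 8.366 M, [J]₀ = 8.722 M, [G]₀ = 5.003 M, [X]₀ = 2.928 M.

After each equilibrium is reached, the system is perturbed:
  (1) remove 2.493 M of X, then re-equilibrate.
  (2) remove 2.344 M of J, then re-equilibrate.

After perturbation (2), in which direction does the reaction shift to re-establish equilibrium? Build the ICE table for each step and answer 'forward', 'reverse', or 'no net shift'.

Direction: forward

Q₀ = 712 vs Keq = 2.6200e+05 ⇒ Q<K, forward
Step 1:
                    C           J           G           X
  Initial       8.366       8.722       5.003       2.928
  Change       -3.596       3.596       2.398       3.596
  Equil          4.77       12.32       7.401       6.524
  solve Keq expr → x = 1.199; check Q = 2.6200e+05
Then remove 2.493 M of X.
Step 2:
                    C           J           G           X
  Initial        4.77       12.32       7.401       4.031
  Change      -0.8127      0.8127      0.5418      0.8127
  Equil         3.957       13.13       7.942       4.844
  solve Keq expr → x = 0.2709; check Q = 2.6200e+05
Then remove 2.344 M of J.
Step 3:
                    C           J           G           X
  Initial       3.957       10.79       7.942       4.844
  Change      -0.3223      0.3223      0.2149      0.3223
  Equil         3.635       11.11       8.157       5.166
  solve Keq expr → x = 0.1074; check Q = 2.6200e+05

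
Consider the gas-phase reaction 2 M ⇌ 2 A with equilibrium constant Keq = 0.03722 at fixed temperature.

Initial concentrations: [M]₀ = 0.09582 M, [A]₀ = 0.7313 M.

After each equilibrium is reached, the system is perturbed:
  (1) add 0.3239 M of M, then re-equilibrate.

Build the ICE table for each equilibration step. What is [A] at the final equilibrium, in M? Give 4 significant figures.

[A]_eq = 0.1861 M

Q₀ = 58.25 vs Keq = 0.03722 ⇒ Q>K, reverse
Step 1:
                   M          A
  I          0.09582     0.7313
  C           0.5975    -0.5975
  E           0.6934     0.1338
  solve Keq expr → x = -0.2988; check Q = 0.03722
Then add 0.3239 M of M.
Step 2:
                   M          A
  I            1.017     0.1338
  C         -0.05238    0.05238
  E           0.9649     0.1861
  solve Keq expr → x = 0.02619; check Q = 0.03722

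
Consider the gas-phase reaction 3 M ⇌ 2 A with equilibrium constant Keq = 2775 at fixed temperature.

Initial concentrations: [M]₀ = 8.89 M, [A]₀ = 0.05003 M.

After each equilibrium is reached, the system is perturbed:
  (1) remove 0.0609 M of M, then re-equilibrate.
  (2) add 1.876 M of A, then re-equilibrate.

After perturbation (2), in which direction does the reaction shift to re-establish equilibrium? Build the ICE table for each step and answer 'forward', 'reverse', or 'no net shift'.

Q₀ = 3.5625e-06 vs Keq = 2775 ⇒ Q<K, forward
Step 1:
                    M           A
  I              8.89     0.05003
  C             -8.66       5.773
  E            0.2303       5.823
  solve Keq expr → x = 2.887; check Q = 2775
Then remove 0.0609 M of M.
Step 2:
                    M           A
  I            0.1694       5.823
  C           0.05985     -0.0399
  E            0.2293       5.783
  solve Keq expr → x = -0.01995; check Q = 2775
Then add 1.876 M of A.
Step 3:
                    M           A
  I            0.2293       7.659
  C           0.04648    -0.03099
  E            0.2758       7.628
  solve Keq expr → x = -0.01549; check Q = 2775

Direction: reverse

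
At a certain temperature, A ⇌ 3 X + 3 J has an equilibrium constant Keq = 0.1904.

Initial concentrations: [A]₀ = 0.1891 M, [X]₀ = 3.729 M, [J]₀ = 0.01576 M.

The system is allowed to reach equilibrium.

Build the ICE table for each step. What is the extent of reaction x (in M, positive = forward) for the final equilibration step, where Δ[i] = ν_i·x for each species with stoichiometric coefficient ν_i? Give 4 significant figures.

Q₀ = 0.001073 vs Keq = 0.1904 ⇒ Q<K, forward
Step 1:
                    A           X           J
  Initial      0.1891       3.729     0.01576
  Change     -0.02254     0.06761     0.06761
  Equil        0.1666       3.797     0.08337
  solve Keq expr → x = 0.02254; check Q = 0.1904

x = 0.02254 M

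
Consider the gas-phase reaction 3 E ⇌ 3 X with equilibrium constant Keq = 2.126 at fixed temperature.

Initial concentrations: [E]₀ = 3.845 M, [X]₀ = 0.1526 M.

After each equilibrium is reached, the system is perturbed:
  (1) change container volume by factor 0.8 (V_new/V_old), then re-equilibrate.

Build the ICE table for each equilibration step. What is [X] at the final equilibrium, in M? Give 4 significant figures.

Q₀ = 6.2514e-05 vs Keq = 2.126 ⇒ Q<K, forward
Step 1:
                   E          X
  init         3.845     0.1526
  Δ           -2.096      2.096
  eq           1.749      2.249
  solve Keq expr → x = 0.6987; check Q = 2.126
Then change container volume by factor 0.8 (V_new/V_old).
Step 2:
                   E          X
  init         2.186      2.811
  Δ                0          0
  eq           2.186      2.811
  solve Keq expr → x = 0; check Q = 2.126

[X]_eq = 2.811 M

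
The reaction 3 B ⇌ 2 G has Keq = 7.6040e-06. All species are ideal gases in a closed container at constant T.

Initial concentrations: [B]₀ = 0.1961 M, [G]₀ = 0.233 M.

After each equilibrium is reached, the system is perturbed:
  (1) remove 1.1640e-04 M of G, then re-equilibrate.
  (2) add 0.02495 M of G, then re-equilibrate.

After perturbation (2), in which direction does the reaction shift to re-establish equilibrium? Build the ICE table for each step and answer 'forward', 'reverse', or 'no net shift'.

Q₀ = 7.199 vs Keq = 7.6040e-06 ⇒ Q>K, reverse
Step 1:
                  B         G
  init       0.1961     0.233
  Δ          0.3478   -0.2319
  eq         0.5439  0.001106
  solve Keq expr → x = -0.1159; check Q = 7.6040e-06
Then remove 1.1640e-04 M of G.
Step 2:
                  B         G
  init       0.5439 9.8984e-04
  Δ       -1.7380e-04 1.1587e-04
  eq         0.5438  0.001106
  solve Keq expr → x = 5.7935e-05; check Q = 7.6040e-06
Then add 0.02495 M of G.
Step 3:
                  B         G
  init       0.5438   0.02606
  Δ         0.03725  -0.02483
  eq          0.581  0.001221
  solve Keq expr → x = -0.01242; check Q = 7.6040e-06

Direction: reverse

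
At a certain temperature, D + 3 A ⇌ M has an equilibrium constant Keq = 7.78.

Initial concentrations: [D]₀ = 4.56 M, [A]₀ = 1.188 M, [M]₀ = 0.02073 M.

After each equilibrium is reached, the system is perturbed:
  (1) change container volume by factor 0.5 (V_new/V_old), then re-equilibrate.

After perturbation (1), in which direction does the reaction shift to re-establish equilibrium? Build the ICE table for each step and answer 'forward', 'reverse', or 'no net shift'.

Direction: forward

Q₀ = 0.002711 vs Keq = 7.78 ⇒ Q<K, forward
Step 1:
                   D          A          M
  I             4.56      1.188    0.02073
  C          -0.3232    -0.9695     0.3232
  E            4.237     0.2185     0.3439
  solve Keq expr → x = 0.3232; check Q = 7.78
Then change container volume by factor 0.5 (V_new/V_old).
Step 2:
                   D          A          M
  I            8.474      0.437     0.6878
  C         -0.07023    -0.2107    0.07023
  E            8.403     0.2263      0.758
  solve Keq expr → x = 0.07023; check Q = 7.78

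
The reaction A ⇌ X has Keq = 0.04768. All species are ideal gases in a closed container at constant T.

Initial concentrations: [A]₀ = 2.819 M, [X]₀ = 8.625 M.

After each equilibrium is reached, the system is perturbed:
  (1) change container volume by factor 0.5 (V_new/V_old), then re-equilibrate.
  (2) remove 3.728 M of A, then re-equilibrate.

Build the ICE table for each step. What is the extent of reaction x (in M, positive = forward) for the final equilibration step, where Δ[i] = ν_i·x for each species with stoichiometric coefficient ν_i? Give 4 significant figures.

x = -0.1697 M

Q₀ = 3.06 vs Keq = 0.04768 ⇒ Q>K, reverse
Step 1:
                   A          X
  init         2.819      8.625
  Δ            8.104     -8.104
  eq           10.92     0.5208
  solve Keq expr → x = -8.104; check Q = 0.04768
Then change container volume by factor 0.5 (V_new/V_old).
Step 2:
                   A          X
  init         21.85      1.042
  Δ                0          0
  eq           21.85      1.042
  solve Keq expr → x = 0; check Q = 0.04768
Then remove 3.728 M of A.
Step 3:
                   A          X
  init         18.12      1.042
  Δ           0.1697    -0.1697
  eq           18.29      0.872
  solve Keq expr → x = -0.1697; check Q = 0.04768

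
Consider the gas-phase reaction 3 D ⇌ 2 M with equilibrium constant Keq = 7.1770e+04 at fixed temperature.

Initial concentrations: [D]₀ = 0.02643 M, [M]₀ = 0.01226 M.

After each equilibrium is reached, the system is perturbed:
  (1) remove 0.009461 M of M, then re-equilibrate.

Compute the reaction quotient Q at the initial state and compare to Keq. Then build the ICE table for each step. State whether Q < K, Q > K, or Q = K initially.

Q₀ = 8.141; Q < K (proceeds forward)

Q₀ = 8.141 vs Keq = 7.1770e+04 ⇒ Q<K, forward
Step 1:
                  D         M
  init      0.02643   0.01226
  Δ        -0.02419   0.01613
  eq       0.002239   0.02839
  solve Keq expr → x = 0.008064; check Q = 7.1770e+04
Then remove 0.009461 M of M.
Step 2:
                  D         M
  init     0.002239   0.01893
  Δ       -5.0989e-04 3.3993e-04
  eq       0.001729   0.01927
  solve Keq expr → x = 1.6996e-04; check Q = 7.1770e+04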